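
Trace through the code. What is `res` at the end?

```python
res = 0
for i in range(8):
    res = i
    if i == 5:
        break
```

Let's trace through this code step by step.

Initialize: res = 0
Entering loop: for i in range(8):

After execution: res = 5
5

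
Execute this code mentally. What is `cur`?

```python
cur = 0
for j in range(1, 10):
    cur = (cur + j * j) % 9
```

Let's trace through this code step by step.

Initialize: cur = 0
Entering loop: for j in range(1, 10):

After execution: cur = 6
6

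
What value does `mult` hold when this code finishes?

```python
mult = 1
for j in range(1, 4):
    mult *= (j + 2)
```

Let's trace through this code step by step.

Initialize: mult = 1
Entering loop: for j in range(1, 4):

After execution: mult = 60
60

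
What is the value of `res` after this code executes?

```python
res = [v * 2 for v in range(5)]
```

Let's trace through this code step by step.

Initialize: res = [v * 2 for v in range(5)]

After execution: res = [0, 2, 4, 6, 8]
[0, 2, 4, 6, 8]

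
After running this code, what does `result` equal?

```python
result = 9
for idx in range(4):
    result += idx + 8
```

Let's trace through this code step by step.

Initialize: result = 9
Entering loop: for idx in range(4):

After execution: result = 47
47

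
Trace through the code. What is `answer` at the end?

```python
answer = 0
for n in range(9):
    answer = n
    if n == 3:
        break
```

Let's trace through this code step by step.

Initialize: answer = 0
Entering loop: for n in range(9):

After execution: answer = 3
3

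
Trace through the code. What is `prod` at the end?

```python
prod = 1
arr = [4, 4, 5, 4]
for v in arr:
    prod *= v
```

Let's trace through this code step by step.

Initialize: prod = 1
Initialize: arr = [4, 4, 5, 4]
Entering loop: for v in arr:

After execution: prod = 320
320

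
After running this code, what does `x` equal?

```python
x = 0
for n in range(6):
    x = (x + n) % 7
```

Let's trace through this code step by step.

Initialize: x = 0
Entering loop: for n in range(6):

After execution: x = 1
1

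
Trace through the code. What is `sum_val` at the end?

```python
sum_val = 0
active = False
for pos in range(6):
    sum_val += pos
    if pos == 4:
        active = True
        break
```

Let's trace through this code step by step.

Initialize: sum_val = 0
Initialize: active = False
Entering loop: for pos in range(6):

After execution: sum_val = 10
10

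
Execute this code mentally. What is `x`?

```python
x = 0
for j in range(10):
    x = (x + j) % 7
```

Let's trace through this code step by step.

Initialize: x = 0
Entering loop: for j in range(10):

After execution: x = 3
3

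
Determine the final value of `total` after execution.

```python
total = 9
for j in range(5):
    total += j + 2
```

Let's trace through this code step by step.

Initialize: total = 9
Entering loop: for j in range(5):

After execution: total = 29
29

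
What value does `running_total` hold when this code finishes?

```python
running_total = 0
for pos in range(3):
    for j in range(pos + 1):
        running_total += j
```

Let's trace through this code step by step.

Initialize: running_total = 0
Entering loop: for pos in range(3):

After execution: running_total = 4
4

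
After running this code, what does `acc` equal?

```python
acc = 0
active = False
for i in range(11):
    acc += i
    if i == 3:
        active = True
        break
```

Let's trace through this code step by step.

Initialize: acc = 0
Initialize: active = False
Entering loop: for i in range(11):

After execution: acc = 6
6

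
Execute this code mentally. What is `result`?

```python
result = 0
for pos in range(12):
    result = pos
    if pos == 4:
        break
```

Let's trace through this code step by step.

Initialize: result = 0
Entering loop: for pos in range(12):

After execution: result = 4
4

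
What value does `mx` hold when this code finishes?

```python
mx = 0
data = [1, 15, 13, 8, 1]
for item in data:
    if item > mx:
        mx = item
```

Let's trace through this code step by step.

Initialize: mx = 0
Initialize: data = [1, 15, 13, 8, 1]
Entering loop: for item in data:

After execution: mx = 15
15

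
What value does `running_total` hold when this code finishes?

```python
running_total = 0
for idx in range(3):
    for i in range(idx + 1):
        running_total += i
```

Let's trace through this code step by step.

Initialize: running_total = 0
Entering loop: for idx in range(3):

After execution: running_total = 4
4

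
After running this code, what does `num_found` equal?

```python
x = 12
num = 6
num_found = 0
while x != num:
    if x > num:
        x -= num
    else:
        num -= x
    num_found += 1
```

Let's trace through this code step by step.

Initialize: x = 12
Initialize: num = 6
Initialize: num_found = 0
Entering loop: while x != num:

After execution: num_found = 1
1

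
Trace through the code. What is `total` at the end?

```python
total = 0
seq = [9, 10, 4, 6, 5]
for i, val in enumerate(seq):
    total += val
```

Let's trace through this code step by step.

Initialize: total = 0
Initialize: seq = [9, 10, 4, 6, 5]
Entering loop: for i, val in enumerate(seq):

After execution: total = 34
34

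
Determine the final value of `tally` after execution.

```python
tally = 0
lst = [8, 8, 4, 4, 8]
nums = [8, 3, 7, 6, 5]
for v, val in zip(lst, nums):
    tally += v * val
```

Let's trace through this code step by step.

Initialize: tally = 0
Initialize: lst = [8, 8, 4, 4, 8]
Initialize: nums = [8, 3, 7, 6, 5]
Entering loop: for v, val in zip(lst, nums):

After execution: tally = 180
180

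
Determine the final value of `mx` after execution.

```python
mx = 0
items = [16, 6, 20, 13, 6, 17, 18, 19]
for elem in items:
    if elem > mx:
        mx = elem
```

Let's trace through this code step by step.

Initialize: mx = 0
Initialize: items = [16, 6, 20, 13, 6, 17, 18, 19]
Entering loop: for elem in items:

After execution: mx = 20
20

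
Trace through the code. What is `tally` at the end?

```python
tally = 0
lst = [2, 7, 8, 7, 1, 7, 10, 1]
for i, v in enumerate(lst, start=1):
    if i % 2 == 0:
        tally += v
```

Let's trace through this code step by step.

Initialize: tally = 0
Initialize: lst = [2, 7, 8, 7, 1, 7, 10, 1]
Entering loop: for i, v in enumerate(lst, start=1):

After execution: tally = 22
22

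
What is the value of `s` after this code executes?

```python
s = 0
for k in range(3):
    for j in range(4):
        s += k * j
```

Let's trace through this code step by step.

Initialize: s = 0
Entering loop: for k in range(3):

After execution: s = 18
18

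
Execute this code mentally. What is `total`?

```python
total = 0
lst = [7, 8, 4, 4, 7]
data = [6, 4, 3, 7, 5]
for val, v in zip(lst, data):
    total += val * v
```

Let's trace through this code step by step.

Initialize: total = 0
Initialize: lst = [7, 8, 4, 4, 7]
Initialize: data = [6, 4, 3, 7, 5]
Entering loop: for val, v in zip(lst, data):

After execution: total = 149
149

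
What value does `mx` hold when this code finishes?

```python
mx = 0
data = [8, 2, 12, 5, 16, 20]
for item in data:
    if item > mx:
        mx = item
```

Let's trace through this code step by step.

Initialize: mx = 0
Initialize: data = [8, 2, 12, 5, 16, 20]
Entering loop: for item in data:

After execution: mx = 20
20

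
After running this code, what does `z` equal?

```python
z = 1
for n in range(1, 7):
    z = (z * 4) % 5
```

Let's trace through this code step by step.

Initialize: z = 1
Entering loop: for n in range(1, 7):

After execution: z = 1
1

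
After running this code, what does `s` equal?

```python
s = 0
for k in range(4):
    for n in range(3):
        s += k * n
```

Let's trace through this code step by step.

Initialize: s = 0
Entering loop: for k in range(4):

After execution: s = 18
18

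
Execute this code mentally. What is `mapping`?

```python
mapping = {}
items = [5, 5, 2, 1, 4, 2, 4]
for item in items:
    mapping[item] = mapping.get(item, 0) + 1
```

Let's trace through this code step by step.

Initialize: mapping = {}
Initialize: items = [5, 5, 2, 1, 4, 2, 4]
Entering loop: for item in items:

After execution: mapping = {5: 2, 2: 2, 1: 1, 4: 2}
{5: 2, 2: 2, 1: 1, 4: 2}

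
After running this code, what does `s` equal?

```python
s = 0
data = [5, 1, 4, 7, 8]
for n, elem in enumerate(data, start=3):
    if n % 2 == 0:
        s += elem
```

Let's trace through this code step by step.

Initialize: s = 0
Initialize: data = [5, 1, 4, 7, 8]
Entering loop: for n, elem in enumerate(data, start=3):

After execution: s = 8
8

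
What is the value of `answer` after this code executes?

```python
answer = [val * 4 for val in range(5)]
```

Let's trace through this code step by step.

Initialize: answer = [val * 4 for val in range(5)]

After execution: answer = [0, 4, 8, 12, 16]
[0, 4, 8, 12, 16]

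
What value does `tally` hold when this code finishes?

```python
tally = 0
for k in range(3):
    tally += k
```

Let's trace through this code step by step.

Initialize: tally = 0
Entering loop: for k in range(3):

After execution: tally = 3
3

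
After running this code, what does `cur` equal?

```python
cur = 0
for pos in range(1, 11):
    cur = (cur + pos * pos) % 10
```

Let's trace through this code step by step.

Initialize: cur = 0
Entering loop: for pos in range(1, 11):

After execution: cur = 5
5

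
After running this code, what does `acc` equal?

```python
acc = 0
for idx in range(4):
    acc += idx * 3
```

Let's trace through this code step by step.

Initialize: acc = 0
Entering loop: for idx in range(4):

After execution: acc = 18
18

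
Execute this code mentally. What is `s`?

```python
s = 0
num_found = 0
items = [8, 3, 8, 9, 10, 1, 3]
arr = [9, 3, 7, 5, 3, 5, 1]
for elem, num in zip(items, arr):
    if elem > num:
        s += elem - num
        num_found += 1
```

Let's trace through this code step by step.

Initialize: s = 0
Initialize: num_found = 0
Initialize: items = [8, 3, 8, 9, 10, 1, 3]
Initialize: arr = [9, 3, 7, 5, 3, 5, 1]
Entering loop: for elem, num in zip(items, arr):

After execution: s = 14
14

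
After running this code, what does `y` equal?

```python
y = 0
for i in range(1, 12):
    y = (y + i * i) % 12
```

Let's trace through this code step by step.

Initialize: y = 0
Entering loop: for i in range(1, 12):

After execution: y = 2
2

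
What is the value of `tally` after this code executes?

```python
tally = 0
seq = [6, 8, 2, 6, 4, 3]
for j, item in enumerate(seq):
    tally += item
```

Let's trace through this code step by step.

Initialize: tally = 0
Initialize: seq = [6, 8, 2, 6, 4, 3]
Entering loop: for j, item in enumerate(seq):

After execution: tally = 29
29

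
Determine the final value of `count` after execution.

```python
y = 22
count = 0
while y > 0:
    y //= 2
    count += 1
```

Let's trace through this code step by step.

Initialize: y = 22
Initialize: count = 0
Entering loop: while y > 0:

After execution: count = 5
5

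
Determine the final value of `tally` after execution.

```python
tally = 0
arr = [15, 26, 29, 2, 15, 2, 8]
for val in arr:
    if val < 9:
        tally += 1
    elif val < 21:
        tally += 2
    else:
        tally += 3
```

Let's trace through this code step by step.

Initialize: tally = 0
Initialize: arr = [15, 26, 29, 2, 15, 2, 8]
Entering loop: for val in arr:

After execution: tally = 13
13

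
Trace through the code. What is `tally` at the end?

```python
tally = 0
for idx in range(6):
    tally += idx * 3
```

Let's trace through this code step by step.

Initialize: tally = 0
Entering loop: for idx in range(6):

After execution: tally = 45
45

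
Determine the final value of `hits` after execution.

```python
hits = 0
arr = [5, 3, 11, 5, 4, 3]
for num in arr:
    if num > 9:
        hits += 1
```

Let's trace through this code step by step.

Initialize: hits = 0
Initialize: arr = [5, 3, 11, 5, 4, 3]
Entering loop: for num in arr:

After execution: hits = 1
1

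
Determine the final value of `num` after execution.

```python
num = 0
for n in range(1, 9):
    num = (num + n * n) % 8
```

Let's trace through this code step by step.

Initialize: num = 0
Entering loop: for n in range(1, 9):

After execution: num = 4
4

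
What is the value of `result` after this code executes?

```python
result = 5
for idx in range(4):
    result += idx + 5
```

Let's trace through this code step by step.

Initialize: result = 5
Entering loop: for idx in range(4):

After execution: result = 31
31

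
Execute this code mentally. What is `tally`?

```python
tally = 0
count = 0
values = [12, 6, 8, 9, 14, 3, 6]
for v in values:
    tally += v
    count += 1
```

Let's trace through this code step by step.

Initialize: tally = 0
Initialize: count = 0
Initialize: values = [12, 6, 8, 9, 14, 3, 6]
Entering loop: for v in values:

After execution: tally = 58
58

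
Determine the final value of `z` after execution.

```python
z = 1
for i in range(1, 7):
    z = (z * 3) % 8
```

Let's trace through this code step by step.

Initialize: z = 1
Entering loop: for i in range(1, 7):

After execution: z = 1
1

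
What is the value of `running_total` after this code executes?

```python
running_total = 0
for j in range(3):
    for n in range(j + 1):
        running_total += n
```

Let's trace through this code step by step.

Initialize: running_total = 0
Entering loop: for j in range(3):

After execution: running_total = 4
4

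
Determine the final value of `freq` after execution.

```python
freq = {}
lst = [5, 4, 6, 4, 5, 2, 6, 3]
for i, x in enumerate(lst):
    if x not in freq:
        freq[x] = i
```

Let's trace through this code step by step.

Initialize: freq = {}
Initialize: lst = [5, 4, 6, 4, 5, 2, 6, 3]
Entering loop: for i, x in enumerate(lst):

After execution: freq = {5: 0, 4: 1, 6: 2, 2: 5, 3: 7}
{5: 0, 4: 1, 6: 2, 2: 5, 3: 7}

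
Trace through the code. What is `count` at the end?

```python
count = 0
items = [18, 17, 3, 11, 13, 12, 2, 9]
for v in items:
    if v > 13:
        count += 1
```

Let's trace through this code step by step.

Initialize: count = 0
Initialize: items = [18, 17, 3, 11, 13, 12, 2, 9]
Entering loop: for v in items:

After execution: count = 2
2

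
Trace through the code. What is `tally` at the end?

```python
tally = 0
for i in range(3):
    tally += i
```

Let's trace through this code step by step.

Initialize: tally = 0
Entering loop: for i in range(3):

After execution: tally = 3
3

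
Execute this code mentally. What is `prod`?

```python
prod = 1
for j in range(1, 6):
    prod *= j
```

Let's trace through this code step by step.

Initialize: prod = 1
Entering loop: for j in range(1, 6):

After execution: prod = 120
120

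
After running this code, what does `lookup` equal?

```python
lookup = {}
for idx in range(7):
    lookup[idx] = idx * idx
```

Let's trace through this code step by step.

Initialize: lookup = {}
Entering loop: for idx in range(7):

After execution: lookup = {0: 0, 1: 1, 2: 4, 3: 9, 4: 16, 5: 25, 6: 36}
{0: 0, 1: 1, 2: 4, 3: 9, 4: 16, 5: 25, 6: 36}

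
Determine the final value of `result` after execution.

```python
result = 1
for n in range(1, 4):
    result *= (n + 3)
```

Let's trace through this code step by step.

Initialize: result = 1
Entering loop: for n in range(1, 4):

After execution: result = 120
120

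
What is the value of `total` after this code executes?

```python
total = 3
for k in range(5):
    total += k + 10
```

Let's trace through this code step by step.

Initialize: total = 3
Entering loop: for k in range(5):

After execution: total = 63
63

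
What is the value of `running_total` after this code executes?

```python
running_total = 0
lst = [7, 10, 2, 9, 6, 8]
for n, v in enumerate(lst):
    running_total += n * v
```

Let's trace through this code step by step.

Initialize: running_total = 0
Initialize: lst = [7, 10, 2, 9, 6, 8]
Entering loop: for n, v in enumerate(lst):

After execution: running_total = 105
105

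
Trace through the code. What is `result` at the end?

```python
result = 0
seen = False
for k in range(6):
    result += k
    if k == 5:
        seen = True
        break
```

Let's trace through this code step by step.

Initialize: result = 0
Initialize: seen = False
Entering loop: for k in range(6):

After execution: result = 15
15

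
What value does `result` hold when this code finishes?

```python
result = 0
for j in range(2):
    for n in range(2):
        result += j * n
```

Let's trace through this code step by step.

Initialize: result = 0
Entering loop: for j in range(2):

After execution: result = 1
1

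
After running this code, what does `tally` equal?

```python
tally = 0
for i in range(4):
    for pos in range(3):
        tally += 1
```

Let's trace through this code step by step.

Initialize: tally = 0
Entering loop: for i in range(4):

After execution: tally = 12
12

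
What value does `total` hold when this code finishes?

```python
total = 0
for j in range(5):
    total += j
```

Let's trace through this code step by step.

Initialize: total = 0
Entering loop: for j in range(5):

After execution: total = 10
10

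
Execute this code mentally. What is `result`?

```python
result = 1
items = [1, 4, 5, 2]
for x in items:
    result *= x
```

Let's trace through this code step by step.

Initialize: result = 1
Initialize: items = [1, 4, 5, 2]
Entering loop: for x in items:

After execution: result = 40
40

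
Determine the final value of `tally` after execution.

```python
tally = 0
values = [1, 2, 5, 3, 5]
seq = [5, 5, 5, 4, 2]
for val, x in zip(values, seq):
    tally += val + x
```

Let's trace through this code step by step.

Initialize: tally = 0
Initialize: values = [1, 2, 5, 3, 5]
Initialize: seq = [5, 5, 5, 4, 2]
Entering loop: for val, x in zip(values, seq):

After execution: tally = 37
37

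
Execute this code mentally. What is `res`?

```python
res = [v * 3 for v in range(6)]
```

Let's trace through this code step by step.

Initialize: res = [v * 3 for v in range(6)]

After execution: res = [0, 3, 6, 9, 12, 15]
[0, 3, 6, 9, 12, 15]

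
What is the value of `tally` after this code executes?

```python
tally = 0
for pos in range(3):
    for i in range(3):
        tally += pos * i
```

Let's trace through this code step by step.

Initialize: tally = 0
Entering loop: for pos in range(3):

After execution: tally = 9
9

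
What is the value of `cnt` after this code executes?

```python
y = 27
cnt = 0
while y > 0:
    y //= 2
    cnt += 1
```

Let's trace through this code step by step.

Initialize: y = 27
Initialize: cnt = 0
Entering loop: while y > 0:

After execution: cnt = 5
5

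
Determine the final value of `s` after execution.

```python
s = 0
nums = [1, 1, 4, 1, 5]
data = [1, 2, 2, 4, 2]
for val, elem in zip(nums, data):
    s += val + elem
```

Let's trace through this code step by step.

Initialize: s = 0
Initialize: nums = [1, 1, 4, 1, 5]
Initialize: data = [1, 2, 2, 4, 2]
Entering loop: for val, elem in zip(nums, data):

After execution: s = 23
23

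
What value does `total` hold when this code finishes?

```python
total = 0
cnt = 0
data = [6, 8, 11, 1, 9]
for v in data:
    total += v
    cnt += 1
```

Let's trace through this code step by step.

Initialize: total = 0
Initialize: cnt = 0
Initialize: data = [6, 8, 11, 1, 9]
Entering loop: for v in data:

After execution: total = 35
35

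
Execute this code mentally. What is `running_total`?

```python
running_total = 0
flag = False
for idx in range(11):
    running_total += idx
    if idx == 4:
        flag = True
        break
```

Let's trace through this code step by step.

Initialize: running_total = 0
Initialize: flag = False
Entering loop: for idx in range(11):

After execution: running_total = 10
10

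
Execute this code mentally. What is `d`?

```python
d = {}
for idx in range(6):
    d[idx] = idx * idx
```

Let's trace through this code step by step.

Initialize: d = {}
Entering loop: for idx in range(6):

After execution: d = {0: 0, 1: 1, 2: 4, 3: 9, 4: 16, 5: 25}
{0: 0, 1: 1, 2: 4, 3: 9, 4: 16, 5: 25}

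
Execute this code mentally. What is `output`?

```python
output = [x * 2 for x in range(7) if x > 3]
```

Let's trace through this code step by step.

Initialize: output = [x * 2 for x in range(7) if x > 3]

After execution: output = [8, 10, 12]
[8, 10, 12]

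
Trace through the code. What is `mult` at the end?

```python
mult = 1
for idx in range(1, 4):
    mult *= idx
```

Let's trace through this code step by step.

Initialize: mult = 1
Entering loop: for idx in range(1, 4):

After execution: mult = 6
6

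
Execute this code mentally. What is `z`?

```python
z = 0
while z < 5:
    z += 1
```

Let's trace through this code step by step.

Initialize: z = 0
Entering loop: while z < 5:

After execution: z = 5
5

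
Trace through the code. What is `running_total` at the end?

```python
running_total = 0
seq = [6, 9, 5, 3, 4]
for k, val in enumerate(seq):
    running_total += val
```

Let's trace through this code step by step.

Initialize: running_total = 0
Initialize: seq = [6, 9, 5, 3, 4]
Entering loop: for k, val in enumerate(seq):

After execution: running_total = 27
27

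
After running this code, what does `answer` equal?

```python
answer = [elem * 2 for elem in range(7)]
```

Let's trace through this code step by step.

Initialize: answer = [elem * 2 for elem in range(7)]

After execution: answer = [0, 2, 4, 6, 8, 10, 12]
[0, 2, 4, 6, 8, 10, 12]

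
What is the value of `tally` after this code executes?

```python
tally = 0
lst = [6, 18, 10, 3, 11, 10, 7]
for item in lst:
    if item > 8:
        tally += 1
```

Let's trace through this code step by step.

Initialize: tally = 0
Initialize: lst = [6, 18, 10, 3, 11, 10, 7]
Entering loop: for item in lst:

After execution: tally = 4
4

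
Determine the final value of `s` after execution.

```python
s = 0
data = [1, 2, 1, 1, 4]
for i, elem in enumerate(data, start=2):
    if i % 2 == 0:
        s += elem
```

Let's trace through this code step by step.

Initialize: s = 0
Initialize: data = [1, 2, 1, 1, 4]
Entering loop: for i, elem in enumerate(data, start=2):

After execution: s = 6
6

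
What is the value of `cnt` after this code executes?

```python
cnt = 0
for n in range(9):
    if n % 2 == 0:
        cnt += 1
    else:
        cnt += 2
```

Let's trace through this code step by step.

Initialize: cnt = 0
Entering loop: for n in range(9):

After execution: cnt = 13
13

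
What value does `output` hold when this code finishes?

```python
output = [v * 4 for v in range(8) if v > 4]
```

Let's trace through this code step by step.

Initialize: output = [v * 4 for v in range(8) if v > 4]

After execution: output = [20, 24, 28]
[20, 24, 28]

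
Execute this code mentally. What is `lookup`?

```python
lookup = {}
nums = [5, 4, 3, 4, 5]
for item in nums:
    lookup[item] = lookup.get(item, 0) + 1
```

Let's trace through this code step by step.

Initialize: lookup = {}
Initialize: nums = [5, 4, 3, 4, 5]
Entering loop: for item in nums:

After execution: lookup = {5: 2, 4: 2, 3: 1}
{5: 2, 4: 2, 3: 1}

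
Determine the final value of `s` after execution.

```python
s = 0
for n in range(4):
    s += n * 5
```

Let's trace through this code step by step.

Initialize: s = 0
Entering loop: for n in range(4):

After execution: s = 30
30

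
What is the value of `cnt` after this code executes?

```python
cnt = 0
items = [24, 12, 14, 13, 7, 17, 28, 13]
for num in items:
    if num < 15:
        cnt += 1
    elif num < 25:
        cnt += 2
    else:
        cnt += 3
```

Let's trace through this code step by step.

Initialize: cnt = 0
Initialize: items = [24, 12, 14, 13, 7, 17, 28, 13]
Entering loop: for num in items:

After execution: cnt = 12
12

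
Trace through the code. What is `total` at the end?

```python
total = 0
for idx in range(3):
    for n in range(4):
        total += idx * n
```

Let's trace through this code step by step.

Initialize: total = 0
Entering loop: for idx in range(3):

After execution: total = 18
18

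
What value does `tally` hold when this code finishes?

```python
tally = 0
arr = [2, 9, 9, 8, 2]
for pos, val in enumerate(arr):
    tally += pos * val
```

Let's trace through this code step by step.

Initialize: tally = 0
Initialize: arr = [2, 9, 9, 8, 2]
Entering loop: for pos, val in enumerate(arr):

After execution: tally = 59
59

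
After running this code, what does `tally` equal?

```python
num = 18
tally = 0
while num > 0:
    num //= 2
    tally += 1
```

Let's trace through this code step by step.

Initialize: num = 18
Initialize: tally = 0
Entering loop: while num > 0:

After execution: tally = 5
5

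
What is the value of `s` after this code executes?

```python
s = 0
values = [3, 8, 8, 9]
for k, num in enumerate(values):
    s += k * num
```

Let's trace through this code step by step.

Initialize: s = 0
Initialize: values = [3, 8, 8, 9]
Entering loop: for k, num in enumerate(values):

After execution: s = 51
51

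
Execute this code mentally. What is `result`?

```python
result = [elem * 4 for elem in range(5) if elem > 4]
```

Let's trace through this code step by step.

Initialize: result = [elem * 4 for elem in range(5) if elem > 4]

After execution: result = []
[]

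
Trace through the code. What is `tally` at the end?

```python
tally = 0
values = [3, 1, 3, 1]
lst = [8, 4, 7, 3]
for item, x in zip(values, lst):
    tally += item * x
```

Let's trace through this code step by step.

Initialize: tally = 0
Initialize: values = [3, 1, 3, 1]
Initialize: lst = [8, 4, 7, 3]
Entering loop: for item, x in zip(values, lst):

After execution: tally = 52
52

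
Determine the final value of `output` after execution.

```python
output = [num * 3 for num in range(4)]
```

Let's trace through this code step by step.

Initialize: output = [num * 3 for num in range(4)]

After execution: output = [0, 3, 6, 9]
[0, 3, 6, 9]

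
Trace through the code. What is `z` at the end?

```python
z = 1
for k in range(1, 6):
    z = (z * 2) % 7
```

Let's trace through this code step by step.

Initialize: z = 1
Entering loop: for k in range(1, 6):

After execution: z = 4
4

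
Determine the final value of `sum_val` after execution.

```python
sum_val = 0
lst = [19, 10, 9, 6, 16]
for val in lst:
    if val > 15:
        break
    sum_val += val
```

Let's trace through this code step by step.

Initialize: sum_val = 0
Initialize: lst = [19, 10, 9, 6, 16]
Entering loop: for val in lst:

After execution: sum_val = 0
0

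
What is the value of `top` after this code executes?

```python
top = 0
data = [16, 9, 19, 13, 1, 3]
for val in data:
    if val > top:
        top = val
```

Let's trace through this code step by step.

Initialize: top = 0
Initialize: data = [16, 9, 19, 13, 1, 3]
Entering loop: for val in data:

After execution: top = 19
19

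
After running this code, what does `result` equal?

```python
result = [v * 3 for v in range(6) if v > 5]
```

Let's trace through this code step by step.

Initialize: result = [v * 3 for v in range(6) if v > 5]

After execution: result = []
[]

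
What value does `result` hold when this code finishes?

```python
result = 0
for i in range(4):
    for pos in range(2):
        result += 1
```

Let's trace through this code step by step.

Initialize: result = 0
Entering loop: for i in range(4):

After execution: result = 8
8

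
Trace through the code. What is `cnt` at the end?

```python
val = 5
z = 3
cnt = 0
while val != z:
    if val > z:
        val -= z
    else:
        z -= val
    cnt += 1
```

Let's trace through this code step by step.

Initialize: val = 5
Initialize: z = 3
Initialize: cnt = 0
Entering loop: while val != z:

After execution: cnt = 3
3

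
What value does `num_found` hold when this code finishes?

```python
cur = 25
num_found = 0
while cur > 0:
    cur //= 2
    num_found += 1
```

Let's trace through this code step by step.

Initialize: cur = 25
Initialize: num_found = 0
Entering loop: while cur > 0:

After execution: num_found = 5
5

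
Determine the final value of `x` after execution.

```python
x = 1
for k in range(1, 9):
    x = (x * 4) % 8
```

Let's trace through this code step by step.

Initialize: x = 1
Entering loop: for k in range(1, 9):

After execution: x = 0
0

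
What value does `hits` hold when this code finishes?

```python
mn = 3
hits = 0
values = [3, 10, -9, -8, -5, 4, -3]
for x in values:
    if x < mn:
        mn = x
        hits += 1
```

Let's trace through this code step by step.

Initialize: mn = 3
Initialize: hits = 0
Initialize: values = [3, 10, -9, -8, -5, 4, -3]
Entering loop: for x in values:

After execution: hits = 1
1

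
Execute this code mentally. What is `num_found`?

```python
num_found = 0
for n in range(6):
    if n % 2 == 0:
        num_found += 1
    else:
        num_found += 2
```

Let's trace through this code step by step.

Initialize: num_found = 0
Entering loop: for n in range(6):

After execution: num_found = 9
9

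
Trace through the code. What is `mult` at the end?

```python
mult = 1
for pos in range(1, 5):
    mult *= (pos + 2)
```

Let's trace through this code step by step.

Initialize: mult = 1
Entering loop: for pos in range(1, 5):

After execution: mult = 360
360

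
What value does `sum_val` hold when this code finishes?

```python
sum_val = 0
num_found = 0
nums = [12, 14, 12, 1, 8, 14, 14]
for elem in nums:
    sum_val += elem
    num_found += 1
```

Let's trace through this code step by step.

Initialize: sum_val = 0
Initialize: num_found = 0
Initialize: nums = [12, 14, 12, 1, 8, 14, 14]
Entering loop: for elem in nums:

After execution: sum_val = 75
75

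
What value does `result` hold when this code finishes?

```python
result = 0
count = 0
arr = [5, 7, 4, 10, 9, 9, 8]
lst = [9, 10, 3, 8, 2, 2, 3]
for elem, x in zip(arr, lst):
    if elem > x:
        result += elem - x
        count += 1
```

Let's trace through this code step by step.

Initialize: result = 0
Initialize: count = 0
Initialize: arr = [5, 7, 4, 10, 9, 9, 8]
Initialize: lst = [9, 10, 3, 8, 2, 2, 3]
Entering loop: for elem, x in zip(arr, lst):

After execution: result = 22
22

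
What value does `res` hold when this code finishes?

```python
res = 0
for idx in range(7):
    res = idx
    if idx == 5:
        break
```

Let's trace through this code step by step.

Initialize: res = 0
Entering loop: for idx in range(7):

After execution: res = 5
5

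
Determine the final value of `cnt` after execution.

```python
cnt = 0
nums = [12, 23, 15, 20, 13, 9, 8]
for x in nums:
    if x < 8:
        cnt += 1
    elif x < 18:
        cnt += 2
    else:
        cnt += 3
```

Let's trace through this code step by step.

Initialize: cnt = 0
Initialize: nums = [12, 23, 15, 20, 13, 9, 8]
Entering loop: for x in nums:

After execution: cnt = 16
16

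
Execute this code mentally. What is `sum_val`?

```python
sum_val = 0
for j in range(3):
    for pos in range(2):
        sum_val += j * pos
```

Let's trace through this code step by step.

Initialize: sum_val = 0
Entering loop: for j in range(3):

After execution: sum_val = 3
3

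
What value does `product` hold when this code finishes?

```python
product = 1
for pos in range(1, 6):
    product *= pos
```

Let's trace through this code step by step.

Initialize: product = 1
Entering loop: for pos in range(1, 6):

After execution: product = 120
120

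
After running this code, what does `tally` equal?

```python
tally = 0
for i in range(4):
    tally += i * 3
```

Let's trace through this code step by step.

Initialize: tally = 0
Entering loop: for i in range(4):

After execution: tally = 18
18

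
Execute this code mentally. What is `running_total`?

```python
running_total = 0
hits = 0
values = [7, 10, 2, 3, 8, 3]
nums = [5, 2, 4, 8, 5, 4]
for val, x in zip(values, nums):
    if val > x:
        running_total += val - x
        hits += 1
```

Let's trace through this code step by step.

Initialize: running_total = 0
Initialize: hits = 0
Initialize: values = [7, 10, 2, 3, 8, 3]
Initialize: nums = [5, 2, 4, 8, 5, 4]
Entering loop: for val, x in zip(values, nums):

After execution: running_total = 13
13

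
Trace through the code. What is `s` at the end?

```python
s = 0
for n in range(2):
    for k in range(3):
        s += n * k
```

Let's trace through this code step by step.

Initialize: s = 0
Entering loop: for n in range(2):

After execution: s = 3
3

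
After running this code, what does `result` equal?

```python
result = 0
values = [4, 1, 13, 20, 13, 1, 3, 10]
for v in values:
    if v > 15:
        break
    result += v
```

Let's trace through this code step by step.

Initialize: result = 0
Initialize: values = [4, 1, 13, 20, 13, 1, 3, 10]
Entering loop: for v in values:

After execution: result = 18
18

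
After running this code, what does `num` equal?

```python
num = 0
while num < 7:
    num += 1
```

Let's trace through this code step by step.

Initialize: num = 0
Entering loop: while num < 7:

After execution: num = 7
7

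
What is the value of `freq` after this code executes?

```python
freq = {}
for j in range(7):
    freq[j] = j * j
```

Let's trace through this code step by step.

Initialize: freq = {}
Entering loop: for j in range(7):

After execution: freq = {0: 0, 1: 1, 2: 4, 3: 9, 4: 16, 5: 25, 6: 36}
{0: 0, 1: 1, 2: 4, 3: 9, 4: 16, 5: 25, 6: 36}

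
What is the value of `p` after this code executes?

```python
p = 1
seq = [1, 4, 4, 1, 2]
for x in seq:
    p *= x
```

Let's trace through this code step by step.

Initialize: p = 1
Initialize: seq = [1, 4, 4, 1, 2]
Entering loop: for x in seq:

After execution: p = 32
32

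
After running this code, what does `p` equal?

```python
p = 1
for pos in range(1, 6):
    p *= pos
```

Let's trace through this code step by step.

Initialize: p = 1
Entering loop: for pos in range(1, 6):

After execution: p = 120
120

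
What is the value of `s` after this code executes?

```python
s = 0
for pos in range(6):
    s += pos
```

Let's trace through this code step by step.

Initialize: s = 0
Entering loop: for pos in range(6):

After execution: s = 15
15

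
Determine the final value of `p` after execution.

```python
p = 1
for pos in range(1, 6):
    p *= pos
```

Let's trace through this code step by step.

Initialize: p = 1
Entering loop: for pos in range(1, 6):

After execution: p = 120
120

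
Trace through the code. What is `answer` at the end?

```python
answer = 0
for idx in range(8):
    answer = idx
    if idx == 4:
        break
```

Let's trace through this code step by step.

Initialize: answer = 0
Entering loop: for idx in range(8):

After execution: answer = 4
4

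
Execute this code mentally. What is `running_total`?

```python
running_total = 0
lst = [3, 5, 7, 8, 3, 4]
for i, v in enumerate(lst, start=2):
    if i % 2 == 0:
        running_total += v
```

Let's trace through this code step by step.

Initialize: running_total = 0
Initialize: lst = [3, 5, 7, 8, 3, 4]
Entering loop: for i, v in enumerate(lst, start=2):

After execution: running_total = 13
13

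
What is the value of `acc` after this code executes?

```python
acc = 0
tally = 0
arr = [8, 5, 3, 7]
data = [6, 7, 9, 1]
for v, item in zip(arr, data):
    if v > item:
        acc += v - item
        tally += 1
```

Let's trace through this code step by step.

Initialize: acc = 0
Initialize: tally = 0
Initialize: arr = [8, 5, 3, 7]
Initialize: data = [6, 7, 9, 1]
Entering loop: for v, item in zip(arr, data):

After execution: acc = 8
8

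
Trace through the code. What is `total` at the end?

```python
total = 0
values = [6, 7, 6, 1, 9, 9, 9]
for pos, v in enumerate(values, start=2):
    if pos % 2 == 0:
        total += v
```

Let's trace through this code step by step.

Initialize: total = 0
Initialize: values = [6, 7, 6, 1, 9, 9, 9]
Entering loop: for pos, v in enumerate(values, start=2):

After execution: total = 30
30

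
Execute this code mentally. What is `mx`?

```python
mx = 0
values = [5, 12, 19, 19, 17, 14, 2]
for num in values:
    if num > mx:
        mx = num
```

Let's trace through this code step by step.

Initialize: mx = 0
Initialize: values = [5, 12, 19, 19, 17, 14, 2]
Entering loop: for num in values:

After execution: mx = 19
19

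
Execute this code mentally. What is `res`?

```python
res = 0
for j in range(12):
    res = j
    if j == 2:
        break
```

Let's trace through this code step by step.

Initialize: res = 0
Entering loop: for j in range(12):

After execution: res = 2
2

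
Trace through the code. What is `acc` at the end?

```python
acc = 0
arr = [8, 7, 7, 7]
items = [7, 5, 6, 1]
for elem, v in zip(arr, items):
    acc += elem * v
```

Let's trace through this code step by step.

Initialize: acc = 0
Initialize: arr = [8, 7, 7, 7]
Initialize: items = [7, 5, 6, 1]
Entering loop: for elem, v in zip(arr, items):

After execution: acc = 140
140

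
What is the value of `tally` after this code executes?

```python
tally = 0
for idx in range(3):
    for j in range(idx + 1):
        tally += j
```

Let's trace through this code step by step.

Initialize: tally = 0
Entering loop: for idx in range(3):

After execution: tally = 4
4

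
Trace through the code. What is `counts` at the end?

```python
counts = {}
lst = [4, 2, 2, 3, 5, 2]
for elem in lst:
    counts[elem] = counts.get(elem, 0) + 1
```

Let's trace through this code step by step.

Initialize: counts = {}
Initialize: lst = [4, 2, 2, 3, 5, 2]
Entering loop: for elem in lst:

After execution: counts = {4: 1, 2: 3, 3: 1, 5: 1}
{4: 1, 2: 3, 3: 1, 5: 1}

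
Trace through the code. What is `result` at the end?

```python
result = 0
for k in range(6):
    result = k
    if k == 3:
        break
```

Let's trace through this code step by step.

Initialize: result = 0
Entering loop: for k in range(6):

After execution: result = 3
3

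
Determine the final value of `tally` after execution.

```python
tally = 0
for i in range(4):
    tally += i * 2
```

Let's trace through this code step by step.

Initialize: tally = 0
Entering loop: for i in range(4):

After execution: tally = 12
12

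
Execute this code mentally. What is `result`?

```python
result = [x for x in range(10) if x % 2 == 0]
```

Let's trace through this code step by step.

Initialize: result = [x for x in range(10) if x % 2 == 0]

After execution: result = [0, 2, 4, 6, 8]
[0, 2, 4, 6, 8]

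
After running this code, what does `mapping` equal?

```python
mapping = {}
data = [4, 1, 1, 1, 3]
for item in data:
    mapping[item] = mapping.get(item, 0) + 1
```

Let's trace through this code step by step.

Initialize: mapping = {}
Initialize: data = [4, 1, 1, 1, 3]
Entering loop: for item in data:

After execution: mapping = {4: 1, 1: 3, 3: 1}
{4: 1, 1: 3, 3: 1}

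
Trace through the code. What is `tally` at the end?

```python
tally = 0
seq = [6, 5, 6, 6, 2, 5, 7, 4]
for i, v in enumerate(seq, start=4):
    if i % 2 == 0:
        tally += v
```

Let's trace through this code step by step.

Initialize: tally = 0
Initialize: seq = [6, 5, 6, 6, 2, 5, 7, 4]
Entering loop: for i, v in enumerate(seq, start=4):

After execution: tally = 21
21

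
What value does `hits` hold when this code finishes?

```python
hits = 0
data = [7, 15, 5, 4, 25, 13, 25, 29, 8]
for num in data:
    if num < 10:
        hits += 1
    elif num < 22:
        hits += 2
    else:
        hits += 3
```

Let's trace through this code step by step.

Initialize: hits = 0
Initialize: data = [7, 15, 5, 4, 25, 13, 25, 29, 8]
Entering loop: for num in data:

After execution: hits = 17
17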